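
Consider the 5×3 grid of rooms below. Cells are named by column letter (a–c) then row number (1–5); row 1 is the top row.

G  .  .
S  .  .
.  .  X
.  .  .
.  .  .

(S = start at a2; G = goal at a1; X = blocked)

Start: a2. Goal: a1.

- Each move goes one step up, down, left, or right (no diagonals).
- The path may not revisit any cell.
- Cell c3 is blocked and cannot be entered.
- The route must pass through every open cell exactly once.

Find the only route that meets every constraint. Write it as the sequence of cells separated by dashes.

Need to visit all 14 open cells exactly once, starting at a2 and ending at a1.
Cell a5 has only two open neighbours (a4 and b5), so the path must pass straight through it: one of those is the cell it's entered from and the other is where it exits.
Route from a2: 3× down (reaching a5), 2× right (reaching c5), up to c4, left to b4, 2× up (reaching b2), right to c2, up to c1, 2× left (reaching a1) — 13 moves in all.
Check: all 14 open cells covered.

a2 - a3 - a4 - a5 - b5 - c5 - c4 - b4 - b3 - b2 - c2 - c1 - b1 - a1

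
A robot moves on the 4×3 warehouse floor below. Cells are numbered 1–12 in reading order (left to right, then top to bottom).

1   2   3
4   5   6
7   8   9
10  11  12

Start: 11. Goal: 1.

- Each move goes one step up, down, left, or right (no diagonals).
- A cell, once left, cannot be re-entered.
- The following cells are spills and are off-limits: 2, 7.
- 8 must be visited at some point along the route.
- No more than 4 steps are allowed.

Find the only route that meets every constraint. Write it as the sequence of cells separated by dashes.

The budget equals the shortest possible length, so every move has to be on a shortest route through the required cells.
Route from 11: up 2 to 5, left 1 to 4, up 1 to 1 — 4 moves in all.
Check: all required cells visited; 4 ≤ 4 moves.

11 - 8 - 5 - 4 - 1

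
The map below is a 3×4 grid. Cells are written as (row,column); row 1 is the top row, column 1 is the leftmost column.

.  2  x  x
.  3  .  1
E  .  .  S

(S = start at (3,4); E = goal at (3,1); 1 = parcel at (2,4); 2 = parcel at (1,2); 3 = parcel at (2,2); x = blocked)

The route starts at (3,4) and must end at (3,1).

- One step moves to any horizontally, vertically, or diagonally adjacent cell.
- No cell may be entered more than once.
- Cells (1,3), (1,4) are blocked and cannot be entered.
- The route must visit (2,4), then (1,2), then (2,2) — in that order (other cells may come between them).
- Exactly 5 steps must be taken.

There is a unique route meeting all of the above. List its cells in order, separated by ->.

(3,4) -> (2,4) -> (2,3) -> (1,2) -> (2,2) -> (3,1)

The waypoints must appear in the order (2,4), (1,2), (2,2), with no cell reused.
Route from (3,4): up 1 to (2,4), left 1 to (2,3), up-left 1 to (1,2), down 1 to (2,2), down-left 1 to (3,1) — 5 moves in all.
Check: order respected (1 at step 1, 2 at step 3, 3 at step 4); 5 moves as required.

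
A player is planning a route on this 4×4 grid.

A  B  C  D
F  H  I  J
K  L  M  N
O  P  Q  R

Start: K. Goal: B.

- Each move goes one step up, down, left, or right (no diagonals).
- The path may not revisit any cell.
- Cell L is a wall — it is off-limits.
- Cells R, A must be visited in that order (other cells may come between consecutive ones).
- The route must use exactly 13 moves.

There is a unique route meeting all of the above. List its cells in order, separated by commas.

K, O, P, Q, R, N, J, D, C, I, H, F, A, B

The waypoints must appear in the order R, A, with no cell reused.
Route from K: down to O, 3× right (reaching R), 3× up (reaching D), left to C, down to I, 2× left (reaching F), up to A, right to B — 13 moves in all.
Check: order respected (R at step 4, A at step 12); 13 moves as required.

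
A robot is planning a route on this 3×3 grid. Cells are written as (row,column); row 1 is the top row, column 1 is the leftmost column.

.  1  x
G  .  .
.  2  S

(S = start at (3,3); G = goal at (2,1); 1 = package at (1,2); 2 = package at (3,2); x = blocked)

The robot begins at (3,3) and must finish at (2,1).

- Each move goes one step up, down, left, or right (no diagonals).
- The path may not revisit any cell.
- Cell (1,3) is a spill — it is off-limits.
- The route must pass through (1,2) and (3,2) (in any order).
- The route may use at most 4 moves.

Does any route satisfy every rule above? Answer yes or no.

no

Even ignoring the no-revisit rule, getting from (3,3) to (2,1), taking the cheapest ordering (3,3) → (3,2) → (1,2) → (2,1) needs at least 1 + 2 + 2 = 5 moves (Manhattan distance per leg), which exceeds the 4-move limit.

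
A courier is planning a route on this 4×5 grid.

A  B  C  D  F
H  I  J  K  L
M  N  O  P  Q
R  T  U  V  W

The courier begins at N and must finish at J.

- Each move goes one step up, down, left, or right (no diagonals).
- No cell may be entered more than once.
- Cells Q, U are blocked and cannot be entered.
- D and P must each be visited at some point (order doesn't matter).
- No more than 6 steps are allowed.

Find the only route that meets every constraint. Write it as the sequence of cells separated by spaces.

The 6-move cap with required stops at D, P leaves no slack for detours.
Route from N: 2× right (reaching P), 2× up (reaching D), left to C, down to J — 6 moves in all.
Check: all required cells visited; 6 ≤ 6 moves.

N O P K D C J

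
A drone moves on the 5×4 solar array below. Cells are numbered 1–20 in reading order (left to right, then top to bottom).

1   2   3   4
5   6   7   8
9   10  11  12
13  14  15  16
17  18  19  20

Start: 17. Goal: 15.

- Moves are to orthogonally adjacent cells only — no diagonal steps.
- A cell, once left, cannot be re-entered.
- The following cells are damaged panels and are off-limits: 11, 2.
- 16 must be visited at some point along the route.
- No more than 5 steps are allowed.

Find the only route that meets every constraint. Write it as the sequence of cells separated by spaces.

Any route must reach 16 and still end at 15 within 5 moves, so the order of the required stops is forced.
Route from 17: 3× right (reaching 20), up to 16, left to 15 — 5 moves in all.
Check: all required cells visited; 5 ≤ 5 moves.

17 18 19 20 16 15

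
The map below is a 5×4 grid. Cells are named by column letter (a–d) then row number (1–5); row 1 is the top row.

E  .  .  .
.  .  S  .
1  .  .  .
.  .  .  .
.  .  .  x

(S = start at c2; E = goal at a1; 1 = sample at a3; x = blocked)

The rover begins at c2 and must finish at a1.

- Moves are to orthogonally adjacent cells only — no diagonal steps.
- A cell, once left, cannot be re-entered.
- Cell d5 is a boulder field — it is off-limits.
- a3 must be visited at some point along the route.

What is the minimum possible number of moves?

5

Any route passes through a3 somewhere between c2 and a1. Summing Manhattan distances along the two legs (c2 → a3 → a1) gives a lower bound of 3 + 2 = 5 moves.
A route of 5 moves achieves this: c2 → c3 → b3 → a3 → a2 → a1.
Since 5 matches the lower bound, it is optimal.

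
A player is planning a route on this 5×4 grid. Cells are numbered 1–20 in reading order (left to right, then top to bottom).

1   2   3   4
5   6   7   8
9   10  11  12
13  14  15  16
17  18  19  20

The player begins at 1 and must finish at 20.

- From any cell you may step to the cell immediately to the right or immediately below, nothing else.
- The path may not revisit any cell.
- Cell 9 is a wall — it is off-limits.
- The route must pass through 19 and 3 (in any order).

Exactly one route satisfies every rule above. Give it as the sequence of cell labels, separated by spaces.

Moves only go right or down, so the column and row indices never decrease.
Route from 1: 2× right (reaching 3), 4× down (reaching 19), right to 20 — 7 moves in all.
Check: all required cells visited.

1 2 3 7 11 15 19 20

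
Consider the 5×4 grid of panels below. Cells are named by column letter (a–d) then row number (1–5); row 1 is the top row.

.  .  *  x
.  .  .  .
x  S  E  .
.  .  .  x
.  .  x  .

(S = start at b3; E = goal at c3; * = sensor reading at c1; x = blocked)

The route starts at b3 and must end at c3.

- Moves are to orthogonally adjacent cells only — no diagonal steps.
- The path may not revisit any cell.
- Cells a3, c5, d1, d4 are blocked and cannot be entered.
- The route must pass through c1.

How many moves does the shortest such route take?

5

Any route passes through c1 somewhere between b3 and c3. Summing Manhattan distances along the two legs (b3 → c1 → c3) gives a lower bound of 3 + 2 = 5 moves.
A route of 5 moves achieves this: b3 → b2 → b1 → c1 → c2 → c3.
Since 5 matches the lower bound, it is optimal.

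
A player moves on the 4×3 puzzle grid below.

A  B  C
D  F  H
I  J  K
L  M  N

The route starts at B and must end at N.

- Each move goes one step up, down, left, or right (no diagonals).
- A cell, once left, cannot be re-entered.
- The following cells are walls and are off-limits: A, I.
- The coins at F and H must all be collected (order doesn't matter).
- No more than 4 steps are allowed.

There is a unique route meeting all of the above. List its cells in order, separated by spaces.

B F H K N

Any route must reach F and H and still end at N within 4 moves, so the order of the required stops is forced.
Route from B: down 1 to F, right 1 to H, down 2 to N — 4 moves in all.
Check: all required cells visited; 4 ≤ 4 moves.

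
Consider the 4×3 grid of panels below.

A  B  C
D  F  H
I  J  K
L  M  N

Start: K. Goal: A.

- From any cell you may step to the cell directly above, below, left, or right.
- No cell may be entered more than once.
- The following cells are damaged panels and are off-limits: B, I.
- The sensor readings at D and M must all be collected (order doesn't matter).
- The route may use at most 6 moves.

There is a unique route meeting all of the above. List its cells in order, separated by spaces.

The 6-move cap with required stops at D, M leaves no slack for detours.
Route from K: down 1 to N, left 1 to M, up 2 to F, left 1 to D, up 1 to A — 6 moves in all.
Check: all required cells visited; 6 ≤ 6 moves.

K N M J F D A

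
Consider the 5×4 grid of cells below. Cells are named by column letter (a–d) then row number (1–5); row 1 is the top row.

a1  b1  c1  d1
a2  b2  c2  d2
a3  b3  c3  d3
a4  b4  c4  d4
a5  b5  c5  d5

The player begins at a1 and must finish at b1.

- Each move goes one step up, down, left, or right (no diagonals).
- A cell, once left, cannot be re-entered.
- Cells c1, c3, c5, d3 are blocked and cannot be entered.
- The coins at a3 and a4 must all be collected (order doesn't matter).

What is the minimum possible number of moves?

Any route passes through a3 and a4 in some order between a1 and b1. Summing Manhattan distances along each leg and taking the cheapest ordering (a1 → a3 → a4 → b1) gives a lower bound of 2 + 1 + 4 = 7 moves.
A route of 7 moves achieves this: a1 → a2 → a3 → a4 → b4 → b3 → b2 → b1.
Since 7 matches the lower bound, it is optimal.

7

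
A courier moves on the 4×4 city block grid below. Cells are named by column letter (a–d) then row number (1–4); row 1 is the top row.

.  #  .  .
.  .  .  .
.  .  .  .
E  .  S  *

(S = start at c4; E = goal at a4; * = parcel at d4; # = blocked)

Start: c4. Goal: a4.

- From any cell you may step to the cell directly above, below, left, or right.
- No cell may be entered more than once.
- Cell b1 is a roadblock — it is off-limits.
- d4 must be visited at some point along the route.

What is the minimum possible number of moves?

6

Any route passes through d4 somewhere between c4 and a4. Summing Manhattan distances along the two legs (c4 → d4 → a4) gives a lower bound of 1 + 3 = 4 moves.
The shortest route satisfying every rule uses 6 moves: c4 → d4 → d3 → c3 → b3 → b4 → a4.
The no-revisit rule (legs can't share cells) pushes the minimum above the 4-move bound; an exhaustive check rules out every length from 4 to 5, leaving 6 as the minimum.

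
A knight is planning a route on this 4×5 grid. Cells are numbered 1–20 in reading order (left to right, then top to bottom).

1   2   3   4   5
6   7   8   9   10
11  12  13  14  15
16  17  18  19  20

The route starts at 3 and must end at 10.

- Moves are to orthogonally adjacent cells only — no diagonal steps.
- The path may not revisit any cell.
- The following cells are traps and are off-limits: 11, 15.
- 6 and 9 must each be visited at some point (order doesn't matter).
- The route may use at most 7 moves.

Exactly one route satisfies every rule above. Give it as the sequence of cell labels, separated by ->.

3 -> 2 -> 1 -> 6 -> 7 -> 8 -> 9 -> 10

Any route must reach 6 and 9 and still end at 10 within 7 moves, so the order of the required stops is forced.
Route from 3: 2× left (reaching 1), down to 6, 4× right (reaching 10) — 7 moves in all.
Check: all required cells visited; 7 ≤ 7 moves.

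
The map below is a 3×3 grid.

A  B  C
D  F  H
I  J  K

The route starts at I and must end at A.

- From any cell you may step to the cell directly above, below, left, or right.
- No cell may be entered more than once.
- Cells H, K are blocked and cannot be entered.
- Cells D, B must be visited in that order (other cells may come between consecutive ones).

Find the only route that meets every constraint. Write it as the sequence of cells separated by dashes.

The waypoints must appear in the order D, B, with no cell reused.
Route from I: up to D, right to F, up to B, left to A — 4 moves in all.
Check: order respected (D at step 1, B at step 3).

I - D - F - B - A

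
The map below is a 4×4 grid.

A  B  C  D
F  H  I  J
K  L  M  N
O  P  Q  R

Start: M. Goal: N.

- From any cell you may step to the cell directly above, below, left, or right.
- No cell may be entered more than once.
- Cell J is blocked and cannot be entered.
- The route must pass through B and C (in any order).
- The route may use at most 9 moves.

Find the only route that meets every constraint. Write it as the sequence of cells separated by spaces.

Any route must reach B and C and still end at N within 9 moves, so the order of the required stops is forced.
Route from M: 2× up (reaching C), left to B, 3× down (reaching P), 2× right (reaching R), up to N — 9 moves in all.
Check: all required cells visited; 9 ≤ 9 moves.

M I C B H L P Q R N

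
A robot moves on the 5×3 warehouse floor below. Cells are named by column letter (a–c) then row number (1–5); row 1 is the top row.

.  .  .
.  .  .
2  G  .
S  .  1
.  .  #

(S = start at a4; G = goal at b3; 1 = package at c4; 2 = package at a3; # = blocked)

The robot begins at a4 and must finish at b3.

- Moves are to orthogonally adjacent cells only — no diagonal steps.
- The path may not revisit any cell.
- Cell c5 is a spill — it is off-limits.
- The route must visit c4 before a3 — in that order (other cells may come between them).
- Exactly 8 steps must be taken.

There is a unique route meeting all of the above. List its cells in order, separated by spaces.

a4 b4 c4 c3 c2 b2 a2 a3 b3

The waypoints must appear in the order c4, a3, with no cell reused.
Route from a4: 2× right (reaching c4), 2× up (reaching c2), 2× left (reaching a2), down to a3, right to b3 — 8 moves in all.
Check: order respected (1 at step 2, 2 at step 7); 8 moves as required.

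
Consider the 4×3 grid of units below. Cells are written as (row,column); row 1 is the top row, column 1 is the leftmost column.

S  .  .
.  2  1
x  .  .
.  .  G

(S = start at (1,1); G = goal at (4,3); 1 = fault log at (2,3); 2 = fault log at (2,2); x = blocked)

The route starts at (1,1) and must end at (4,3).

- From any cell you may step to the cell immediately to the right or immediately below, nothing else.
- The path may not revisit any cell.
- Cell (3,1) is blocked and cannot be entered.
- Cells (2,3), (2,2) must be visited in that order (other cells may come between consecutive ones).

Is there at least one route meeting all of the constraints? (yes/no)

no

(2,2) lies to the left of (2,3), so going from (2,3) to (2,2) would need a leftward move — but moves only go right/down, so (2,3) cannot be visited before (2,2).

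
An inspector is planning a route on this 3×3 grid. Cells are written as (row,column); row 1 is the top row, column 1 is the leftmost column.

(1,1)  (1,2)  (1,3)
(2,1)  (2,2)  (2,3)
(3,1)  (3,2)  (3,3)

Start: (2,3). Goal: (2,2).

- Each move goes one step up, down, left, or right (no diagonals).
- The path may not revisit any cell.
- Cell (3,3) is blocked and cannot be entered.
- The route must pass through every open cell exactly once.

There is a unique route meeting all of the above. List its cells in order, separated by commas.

(2,3), (1,3), (1,2), (1,1), (2,1), (3,1), (3,2), (2,2)

Need to visit all 8 open cells exactly once, starting at (2,3) and ending at (2,2).
Cell (1,1) has only two open neighbours ((2,1) and (1,2)), so the path must pass straight through it: one of those is the cell it's entered from and the other is where it exits.
Route from (2,3): up to (1,3), 2× left (reaching (1,1)), 2× down (reaching (3,1)), right to (3,2), up to (2,2) — 7 moves in all.
Check: all 8 open cells covered.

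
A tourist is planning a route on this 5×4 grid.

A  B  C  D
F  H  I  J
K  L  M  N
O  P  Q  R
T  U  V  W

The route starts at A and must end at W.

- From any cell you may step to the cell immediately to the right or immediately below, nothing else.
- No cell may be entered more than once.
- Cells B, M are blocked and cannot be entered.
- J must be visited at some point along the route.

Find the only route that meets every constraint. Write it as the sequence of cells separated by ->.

A -> F -> H -> I -> J -> N -> R -> W

Moves only go right or down, so the column and row indices never decrease.
Route from A: down 1 to F, right 3 to J, down 3 to W — 7 moves in all.
Check: all required cells visited.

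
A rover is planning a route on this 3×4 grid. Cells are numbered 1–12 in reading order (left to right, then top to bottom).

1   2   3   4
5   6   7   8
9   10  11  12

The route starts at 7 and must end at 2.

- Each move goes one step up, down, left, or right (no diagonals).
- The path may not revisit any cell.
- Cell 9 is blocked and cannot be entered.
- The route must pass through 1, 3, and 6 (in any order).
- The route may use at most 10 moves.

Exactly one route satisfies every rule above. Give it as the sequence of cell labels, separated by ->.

Any route must reach 1, 3, and 6 and still end at 2 within 10 moves, so the order of the required stops is forced.
Route from 7: up to 3, right to 4, 2× down (reaching 12), 2× left (reaching 10), up to 6, left to 5, up to 1, right to 2 — 10 moves in all.
Check: all required cells visited; 10 ≤ 10 moves.

7 -> 3 -> 4 -> 8 -> 12 -> 11 -> 10 -> 6 -> 5 -> 1 -> 2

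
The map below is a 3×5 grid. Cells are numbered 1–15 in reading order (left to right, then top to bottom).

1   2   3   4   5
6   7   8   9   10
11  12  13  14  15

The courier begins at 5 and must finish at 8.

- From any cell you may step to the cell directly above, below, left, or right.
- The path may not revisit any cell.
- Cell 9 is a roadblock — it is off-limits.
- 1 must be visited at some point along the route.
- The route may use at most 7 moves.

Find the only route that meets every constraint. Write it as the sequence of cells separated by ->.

The budget equals the shortest possible length, so every move has to be on a shortest route through the required cells.
Route from 5: left 4 to 1, down 1 to 6, right 2 to 8 — 7 moves in all.
Check: all required cells visited; 7 ≤ 7 moves.

5 -> 4 -> 3 -> 2 -> 1 -> 6 -> 7 -> 8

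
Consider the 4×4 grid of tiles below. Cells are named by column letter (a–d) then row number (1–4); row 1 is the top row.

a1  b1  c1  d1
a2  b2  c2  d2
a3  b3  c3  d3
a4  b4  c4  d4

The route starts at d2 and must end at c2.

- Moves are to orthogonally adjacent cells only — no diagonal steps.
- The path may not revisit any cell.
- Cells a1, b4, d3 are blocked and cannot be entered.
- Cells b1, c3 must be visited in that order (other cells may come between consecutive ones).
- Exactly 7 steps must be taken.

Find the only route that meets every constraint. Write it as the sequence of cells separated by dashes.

The waypoints must appear in the order b1, c3, with no cell reused.
Route from d2: up 1 to d1, left 2 to b1, down 2 to b3, right 1 to c3, up 1 to c2 — 7 moves in all.
Check: order respected (b1 at step 3, c3 at step 6); 7 moves as required.

d2 - d1 - c1 - b1 - b2 - b3 - c3 - c2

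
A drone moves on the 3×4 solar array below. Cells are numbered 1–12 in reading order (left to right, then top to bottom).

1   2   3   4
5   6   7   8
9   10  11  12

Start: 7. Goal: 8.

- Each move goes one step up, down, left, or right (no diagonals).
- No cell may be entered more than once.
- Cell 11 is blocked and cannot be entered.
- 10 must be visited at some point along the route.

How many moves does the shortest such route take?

9

Any route passes through 10 somewhere between 7 and 8. Summing Manhattan distances along the two legs (7 → 10 → 8) gives a lower bound of 2 + 3 = 5 moves.
The shortest route satisfying every rule uses 9 moves: 7 → 6 → 10 → 9 → 5 → 1 → 2 → 3 → 4 → 8.
The no-revisit rule (legs can't share cells) pushes the minimum above the 5-move bound; an exhaustive check rules out every length from 5 to 8 (on a 4-connected grid the length of any start-to-goal walk has the same parity as the Manhattan bound, so only lengths 5, 7, 9, … need checking), leaving 9 as the minimum.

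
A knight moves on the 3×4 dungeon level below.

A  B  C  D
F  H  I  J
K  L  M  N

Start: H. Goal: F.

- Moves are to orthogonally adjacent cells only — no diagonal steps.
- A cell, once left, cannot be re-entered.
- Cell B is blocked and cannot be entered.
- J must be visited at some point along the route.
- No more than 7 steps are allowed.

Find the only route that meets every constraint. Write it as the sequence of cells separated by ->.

H -> I -> J -> N -> M -> L -> K -> F

Any route must reach J and still end at F within 7 moves, so the order of the required stops is forced.
Route from H: 2× right (reaching J), down to N, 3× left (reaching K), up to F — 7 moves in all.
Check: all required cells visited; 7 ≤ 7 moves.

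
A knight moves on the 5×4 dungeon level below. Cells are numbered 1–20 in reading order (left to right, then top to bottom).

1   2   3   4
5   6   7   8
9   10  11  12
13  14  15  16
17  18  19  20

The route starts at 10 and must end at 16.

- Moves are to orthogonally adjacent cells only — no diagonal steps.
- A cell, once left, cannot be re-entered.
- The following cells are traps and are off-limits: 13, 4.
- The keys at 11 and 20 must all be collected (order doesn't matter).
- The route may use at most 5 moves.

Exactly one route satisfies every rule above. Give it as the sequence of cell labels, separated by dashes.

10 - 11 - 15 - 19 - 20 - 16

The 5-move cap with required stops at 11, 20 leaves no slack for detours.
Route from 10: right to 11, 2× down (reaching 19), right to 20, up to 16 — 5 moves in all.
Check: all required cells visited; 5 ≤ 5 moves.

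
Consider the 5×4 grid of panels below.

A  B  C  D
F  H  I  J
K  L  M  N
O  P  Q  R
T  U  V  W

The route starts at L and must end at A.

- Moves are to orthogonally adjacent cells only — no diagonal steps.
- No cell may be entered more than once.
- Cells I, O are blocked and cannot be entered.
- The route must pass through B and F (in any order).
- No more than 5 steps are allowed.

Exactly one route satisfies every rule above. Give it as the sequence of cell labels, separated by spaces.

L K F H B A

The budget equals the shortest possible length, so every move has to be on a shortest route through the required cells.
Route from L: left 1 to K, up 1 to F, right 1 to H, up 1 to B, left 1 to A — 5 moves in all.
Check: all required cells visited; 5 ≤ 5 moves.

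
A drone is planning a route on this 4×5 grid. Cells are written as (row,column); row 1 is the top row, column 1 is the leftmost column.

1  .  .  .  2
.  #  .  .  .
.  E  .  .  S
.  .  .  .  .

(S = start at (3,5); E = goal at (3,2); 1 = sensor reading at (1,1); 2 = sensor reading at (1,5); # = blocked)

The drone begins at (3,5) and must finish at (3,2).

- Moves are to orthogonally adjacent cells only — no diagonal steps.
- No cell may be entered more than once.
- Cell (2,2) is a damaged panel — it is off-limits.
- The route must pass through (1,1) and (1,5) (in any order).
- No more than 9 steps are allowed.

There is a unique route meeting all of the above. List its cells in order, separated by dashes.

The budget equals the shortest possible length, so every move has to be on a shortest route through the required cells.
Route from (3,5): up 2 to (1,5), left 4 to (1,1), down 2 to (3,1), right 1 to (3,2) — 9 moves in all.
Check: all required cells visited; 9 ≤ 9 moves.

(3,5) - (2,5) - (1,5) - (1,4) - (1,3) - (1,2) - (1,1) - (2,1) - (3,1) - (3,2)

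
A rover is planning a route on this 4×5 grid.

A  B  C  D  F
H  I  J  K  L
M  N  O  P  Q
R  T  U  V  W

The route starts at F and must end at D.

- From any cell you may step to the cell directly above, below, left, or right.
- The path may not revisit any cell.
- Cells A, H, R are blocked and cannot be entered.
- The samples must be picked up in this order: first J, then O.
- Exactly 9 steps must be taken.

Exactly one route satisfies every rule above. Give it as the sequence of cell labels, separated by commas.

The waypoints must appear in the order J, O, with no cell reused.
Route from F: down to L, 2× left (reaching J), down to O, left to N, 2× up (reaching B), 2× right (reaching D) — 9 moves in all.
Check: order respected (J at step 3, O at step 4); 9 moves as required.

F, L, K, J, O, N, I, B, C, D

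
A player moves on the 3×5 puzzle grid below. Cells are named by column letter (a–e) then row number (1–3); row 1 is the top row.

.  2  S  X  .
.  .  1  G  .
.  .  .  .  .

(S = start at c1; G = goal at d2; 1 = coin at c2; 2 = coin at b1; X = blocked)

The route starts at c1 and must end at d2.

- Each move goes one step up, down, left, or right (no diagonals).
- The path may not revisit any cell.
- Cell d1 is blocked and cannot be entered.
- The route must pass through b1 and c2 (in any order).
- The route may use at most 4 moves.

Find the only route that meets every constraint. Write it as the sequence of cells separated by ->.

c1 -> b1 -> b2 -> c2 -> d2

Any route must reach b1 and c2 and still end at d2 within 4 moves, so the order of the required stops is forced.
Route from c1: left 1 to b1, down 1 to b2, right 2 to d2 — 4 moves in all.
Check: all required cells visited; 4 ≤ 4 moves.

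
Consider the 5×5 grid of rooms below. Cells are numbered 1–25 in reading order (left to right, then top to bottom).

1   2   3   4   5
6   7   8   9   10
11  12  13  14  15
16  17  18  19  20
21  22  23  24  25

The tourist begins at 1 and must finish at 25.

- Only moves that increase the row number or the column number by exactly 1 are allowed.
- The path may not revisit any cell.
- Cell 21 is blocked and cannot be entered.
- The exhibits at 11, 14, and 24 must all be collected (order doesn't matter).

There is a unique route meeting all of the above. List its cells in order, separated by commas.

Moves only go right or down, so the column and row indices never decrease.
Route from 1: 2× down (reaching 11), 3× right (reaching 14), 2× down (reaching 24), right to 25 — 8 moves in all.
Check: all required cells visited.

1, 6, 11, 12, 13, 14, 19, 24, 25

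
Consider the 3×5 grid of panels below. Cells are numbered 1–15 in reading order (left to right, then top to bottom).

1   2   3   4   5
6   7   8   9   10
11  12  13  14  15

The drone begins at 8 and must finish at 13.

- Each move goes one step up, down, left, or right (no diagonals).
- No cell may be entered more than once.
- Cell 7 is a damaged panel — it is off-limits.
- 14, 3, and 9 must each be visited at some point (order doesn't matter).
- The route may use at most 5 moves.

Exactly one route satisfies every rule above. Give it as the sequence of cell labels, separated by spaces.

The 5-move cap with required stops at 14, 3, 9 leaves no slack for detours.
Route from 8: up to 3, right to 4, 2× down (reaching 14), left to 13 — 5 moves in all.
Check: all required cells visited; 5 ≤ 5 moves.

8 3 4 9 14 13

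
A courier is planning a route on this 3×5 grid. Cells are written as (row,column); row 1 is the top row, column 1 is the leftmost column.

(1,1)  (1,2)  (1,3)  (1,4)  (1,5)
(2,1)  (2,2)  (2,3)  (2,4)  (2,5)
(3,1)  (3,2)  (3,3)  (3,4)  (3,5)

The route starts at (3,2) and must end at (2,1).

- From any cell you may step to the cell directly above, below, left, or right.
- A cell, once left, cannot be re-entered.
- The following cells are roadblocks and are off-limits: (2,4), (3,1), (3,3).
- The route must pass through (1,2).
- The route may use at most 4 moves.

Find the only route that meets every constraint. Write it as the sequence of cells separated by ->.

(3,2) -> (2,2) -> (1,2) -> (1,1) -> (2,1)

The budget equals the shortest possible length, so every move has to be on a shortest route through the required cells.
Route from (3,2): up 2 to (1,2), left 1 to (1,1), down 1 to (2,1) — 4 moves in all.
Check: all required cells visited; 4 ≤ 4 moves.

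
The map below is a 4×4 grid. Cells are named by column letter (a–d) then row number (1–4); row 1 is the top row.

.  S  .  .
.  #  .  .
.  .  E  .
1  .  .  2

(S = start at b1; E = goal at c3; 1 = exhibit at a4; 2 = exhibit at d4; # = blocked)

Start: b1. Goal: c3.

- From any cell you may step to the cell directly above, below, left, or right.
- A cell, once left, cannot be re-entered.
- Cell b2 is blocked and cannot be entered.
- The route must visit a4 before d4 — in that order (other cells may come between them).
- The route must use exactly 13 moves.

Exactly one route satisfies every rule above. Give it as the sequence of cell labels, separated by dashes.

The waypoints must appear in the order a4, d4, with no cell reused.
Route from b1: left 1 to a1, down 3 to a4, right 3 to d4, up 3 to d1, left 1 to c1, down 2 to c3 — 13 moves in all.
Check: order respected (1 at step 4, 2 at step 7); 13 moves as required.

b1 - a1 - a2 - a3 - a4 - b4 - c4 - d4 - d3 - d2 - d1 - c1 - c2 - c3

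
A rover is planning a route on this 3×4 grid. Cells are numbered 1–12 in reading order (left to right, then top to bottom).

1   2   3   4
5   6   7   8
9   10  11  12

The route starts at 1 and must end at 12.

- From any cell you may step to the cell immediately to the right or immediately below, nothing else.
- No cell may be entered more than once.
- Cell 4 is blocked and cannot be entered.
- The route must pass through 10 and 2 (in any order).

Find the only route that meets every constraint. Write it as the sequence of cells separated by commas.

1, 2, 6, 10, 11, 12

Moves only go right or down, so the column and row indices never decrease.
Route from 1: right to 2, 2× down (reaching 10), 2× right (reaching 12) — 5 moves in all.
Check: all required cells visited.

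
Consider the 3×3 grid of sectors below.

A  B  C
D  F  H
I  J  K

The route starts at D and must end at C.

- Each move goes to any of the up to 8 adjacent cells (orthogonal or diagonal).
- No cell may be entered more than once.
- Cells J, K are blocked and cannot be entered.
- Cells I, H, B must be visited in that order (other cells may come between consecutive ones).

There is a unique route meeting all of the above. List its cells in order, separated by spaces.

The waypoints must appear in the order I, H, B, with no cell reused.
Route from D: down to I, up-right to F, right to H, up-left to B, right to C — 5 moves in all.
Check: order respected (I at step 1, H at step 3, B at step 4).

D I F H B C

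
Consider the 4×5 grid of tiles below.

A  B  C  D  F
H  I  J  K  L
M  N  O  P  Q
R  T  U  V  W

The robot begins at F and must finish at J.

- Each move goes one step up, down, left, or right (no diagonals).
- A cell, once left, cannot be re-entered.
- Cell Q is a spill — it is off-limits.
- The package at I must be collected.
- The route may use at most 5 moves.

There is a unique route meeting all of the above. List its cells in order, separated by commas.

F, D, C, B, I, J

The 5-move cap with required stops at I leaves no slack for detours.
Route from F: left 3 to B, down 1 to I, right 1 to J — 5 moves in all.
Check: all required cells visited; 5 ≤ 5 moves.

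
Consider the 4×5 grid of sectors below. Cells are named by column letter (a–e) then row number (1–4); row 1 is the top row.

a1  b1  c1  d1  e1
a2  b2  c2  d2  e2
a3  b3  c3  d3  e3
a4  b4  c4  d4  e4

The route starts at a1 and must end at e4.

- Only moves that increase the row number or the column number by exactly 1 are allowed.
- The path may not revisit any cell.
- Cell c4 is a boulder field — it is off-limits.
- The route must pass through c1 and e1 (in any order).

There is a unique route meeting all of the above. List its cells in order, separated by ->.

Moves only go right or down, so the column and row indices never decrease.
Route from a1: 4× right (reaching e1), 3× down (reaching e4) — 7 moves in all.
Check: all required cells visited.

a1 -> b1 -> c1 -> d1 -> e1 -> e2 -> e3 -> e4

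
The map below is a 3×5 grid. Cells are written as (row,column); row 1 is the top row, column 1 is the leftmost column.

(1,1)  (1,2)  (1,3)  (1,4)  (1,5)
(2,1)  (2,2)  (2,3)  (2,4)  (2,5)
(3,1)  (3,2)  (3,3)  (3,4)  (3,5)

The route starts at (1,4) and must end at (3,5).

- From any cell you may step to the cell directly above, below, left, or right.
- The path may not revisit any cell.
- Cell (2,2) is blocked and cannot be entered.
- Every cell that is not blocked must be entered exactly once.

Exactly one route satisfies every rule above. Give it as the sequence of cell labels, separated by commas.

Need to visit all 14 open cells exactly once, starting at (1,4) and ending at (3,5).
Route from (1,4): right 1 to (1,5), down 1 to (2,5), left 2 to (2,3), up 1 to (1,3), left 2 to (1,1), down 2 to (3,1), right 4 to (3,5) — 13 moves in all.
Check: all 14 open cells covered.

(1,4), (1,5), (2,5), (2,4), (2,3), (1,3), (1,2), (1,1), (2,1), (3,1), (3,2), (3,3), (3,4), (3,5)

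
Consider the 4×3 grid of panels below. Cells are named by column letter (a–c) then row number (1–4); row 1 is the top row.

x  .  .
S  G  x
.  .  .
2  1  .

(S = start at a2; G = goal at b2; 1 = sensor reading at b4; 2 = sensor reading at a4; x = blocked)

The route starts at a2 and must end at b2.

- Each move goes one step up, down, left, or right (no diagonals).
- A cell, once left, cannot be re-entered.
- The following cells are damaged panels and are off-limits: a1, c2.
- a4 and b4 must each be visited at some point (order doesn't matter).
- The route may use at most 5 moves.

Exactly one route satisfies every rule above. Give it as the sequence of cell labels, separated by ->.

a2 -> a3 -> a4 -> b4 -> b3 -> b2

The 5-move cap with required stops at a4, b4 leaves no slack for detours.
Route from a2: 2× down (reaching a4), right to b4, 2× up (reaching b2) — 5 moves in all.
Check: all required cells visited; 5 ≤ 5 moves.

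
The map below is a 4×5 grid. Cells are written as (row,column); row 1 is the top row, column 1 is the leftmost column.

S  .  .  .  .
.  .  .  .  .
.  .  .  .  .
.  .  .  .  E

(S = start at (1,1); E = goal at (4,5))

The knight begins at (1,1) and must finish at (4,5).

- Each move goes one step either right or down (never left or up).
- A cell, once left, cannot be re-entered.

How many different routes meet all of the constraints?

A right/down-only route from (1,1) to (4,5) makes exactly 3 down-moves and 4 right-moves in some order.
With no other constraints that would be C(7,3) = 35 routes.
That gives 35 routes.

35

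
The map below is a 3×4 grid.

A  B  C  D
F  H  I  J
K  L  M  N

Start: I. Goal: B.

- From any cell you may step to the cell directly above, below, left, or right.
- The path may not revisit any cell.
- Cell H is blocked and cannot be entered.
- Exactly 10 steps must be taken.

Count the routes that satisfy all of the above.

1

Need simple routes of exactly 10 moves from I to B (Manhattan distance 2, so 4 moves are spent on a detour and 4 undoing it).
Enumerating: I C D J N M L K F A B.
That gives 1 route.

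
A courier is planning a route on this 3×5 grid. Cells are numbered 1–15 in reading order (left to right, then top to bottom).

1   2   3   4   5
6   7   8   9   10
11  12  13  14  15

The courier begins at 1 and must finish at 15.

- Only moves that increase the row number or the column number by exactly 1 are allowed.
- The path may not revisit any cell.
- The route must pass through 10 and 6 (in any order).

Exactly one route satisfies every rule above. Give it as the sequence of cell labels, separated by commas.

Moves only go right or down, so the column and row indices never decrease.
Route from 1: down to 6, 4× right (reaching 10), down to 15 — 6 moves in all.
Check: all required cells visited.

1, 6, 7, 8, 9, 10, 15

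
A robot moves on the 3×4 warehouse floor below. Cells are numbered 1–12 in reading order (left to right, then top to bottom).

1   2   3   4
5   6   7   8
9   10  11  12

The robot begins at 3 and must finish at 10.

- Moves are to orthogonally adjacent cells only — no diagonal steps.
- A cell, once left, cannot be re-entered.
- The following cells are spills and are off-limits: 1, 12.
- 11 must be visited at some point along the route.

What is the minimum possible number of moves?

3

Any route passes through 11 somewhere between 3 and 10. Summing Manhattan distances along the two legs (3 → 11 → 10) gives a lower bound of 2 + 1 = 3 moves.
A route of 3 moves achieves this: 3 → 7 → 11 → 10.
Since 3 matches the lower bound, it is optimal.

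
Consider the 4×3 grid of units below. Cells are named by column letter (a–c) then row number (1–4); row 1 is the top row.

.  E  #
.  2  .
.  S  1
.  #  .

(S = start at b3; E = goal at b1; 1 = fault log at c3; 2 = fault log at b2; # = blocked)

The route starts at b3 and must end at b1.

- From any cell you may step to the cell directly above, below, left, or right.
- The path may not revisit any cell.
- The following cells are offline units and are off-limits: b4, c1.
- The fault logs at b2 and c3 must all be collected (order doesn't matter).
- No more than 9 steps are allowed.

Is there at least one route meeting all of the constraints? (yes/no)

One route that works: b3 → c3 → c2 → b2 → b1.

yes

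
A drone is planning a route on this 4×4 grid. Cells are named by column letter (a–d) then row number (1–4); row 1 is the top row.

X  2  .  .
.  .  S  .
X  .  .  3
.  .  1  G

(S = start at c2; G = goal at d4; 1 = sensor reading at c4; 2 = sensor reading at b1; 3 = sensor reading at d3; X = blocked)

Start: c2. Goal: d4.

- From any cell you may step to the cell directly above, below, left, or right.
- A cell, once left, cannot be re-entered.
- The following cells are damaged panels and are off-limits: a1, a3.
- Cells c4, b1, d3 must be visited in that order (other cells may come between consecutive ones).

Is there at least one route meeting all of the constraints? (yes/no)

One route that works: c2 → c3 → c4 → b4 → b3 → b2 → b1 → c1 → d1 → d2 → d3 → d4.

yes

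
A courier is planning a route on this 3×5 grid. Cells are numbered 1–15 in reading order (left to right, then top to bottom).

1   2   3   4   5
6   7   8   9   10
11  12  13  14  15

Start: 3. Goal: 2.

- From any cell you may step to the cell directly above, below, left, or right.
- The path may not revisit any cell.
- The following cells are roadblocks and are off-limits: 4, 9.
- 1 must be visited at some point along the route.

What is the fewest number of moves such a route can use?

5

Any route passes through 1 somewhere between 3 and 2. Summing Manhattan distances along the two legs (3 → 1 → 2) gives a lower bound of 2 + 1 = 3 moves.
The shortest route satisfying every rule uses 5 moves: 3 → 8 → 7 → 6 → 1 → 2.
The bound of 3 isn't tight here; checking systematically, no route of length 3 through 4 satisfies every constraint, so 5 is the minimum.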